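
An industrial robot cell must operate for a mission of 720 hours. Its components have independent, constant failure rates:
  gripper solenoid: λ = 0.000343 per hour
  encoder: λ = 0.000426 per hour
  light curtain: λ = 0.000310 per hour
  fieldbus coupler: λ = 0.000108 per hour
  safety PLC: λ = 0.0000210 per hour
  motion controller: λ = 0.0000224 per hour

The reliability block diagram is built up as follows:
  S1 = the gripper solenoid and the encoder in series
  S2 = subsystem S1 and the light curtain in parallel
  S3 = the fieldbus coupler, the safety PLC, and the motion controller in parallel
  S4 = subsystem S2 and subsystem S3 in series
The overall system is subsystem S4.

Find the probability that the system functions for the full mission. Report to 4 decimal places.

0.9149

R(gripper solenoid) = exp(−0.000343 × 720) = 0.781172
R(encoder) = exp(−0.000426 × 720) = 0.735857
R(light curtain) = exp(−0.000310 × 720) = 0.799955
R(fieldbus coupler) = exp(−0.000108 × 720) = 0.925186
R(safety PLC) = exp(−0.0000210 × 720) = 0.984994
R(motion controller) = exp(−0.0000224 × 720) = 0.984001
Series (gripper solenoid and encoder): 0.781172 × 0.735857 = 0.574831
Parallel ([0.574831] and light curtain): 1 − (1 − 0.574831)(1 − 0.799955) = 0.914947
Parallel (fieldbus coupler, safety PLC, and motion controller): 1 − (1 − 0.925186)(1 − 0.984994)(1 − 0.984001) = 0.999982
Series ([0.914947] and [0.999982]): 0.914947 × 0.999982 = 0.9149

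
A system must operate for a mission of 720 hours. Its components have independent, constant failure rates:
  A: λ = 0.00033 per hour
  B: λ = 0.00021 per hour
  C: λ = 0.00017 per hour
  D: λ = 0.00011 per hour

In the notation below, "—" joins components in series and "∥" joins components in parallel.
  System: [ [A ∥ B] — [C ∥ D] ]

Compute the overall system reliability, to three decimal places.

R(A) = exp(−0.00033 × 720) = 0.78852
R(B) = exp(−0.00021 × 720) = 0.85968
R(C) = exp(−0.00017 × 720) = 0.88479
R(D) = exp(−0.00011 × 720) = 0.92386
Parallel (A and B): 1 − (1 − 0.78852)(1 − 0.85968) = 0.97033
Parallel (C and D): 1 − (1 − 0.88479)(1 − 0.92386) = 0.99123
Series ([0.97033] and [0.99123]): 0.97033 × 0.99123 = 0.962

0.962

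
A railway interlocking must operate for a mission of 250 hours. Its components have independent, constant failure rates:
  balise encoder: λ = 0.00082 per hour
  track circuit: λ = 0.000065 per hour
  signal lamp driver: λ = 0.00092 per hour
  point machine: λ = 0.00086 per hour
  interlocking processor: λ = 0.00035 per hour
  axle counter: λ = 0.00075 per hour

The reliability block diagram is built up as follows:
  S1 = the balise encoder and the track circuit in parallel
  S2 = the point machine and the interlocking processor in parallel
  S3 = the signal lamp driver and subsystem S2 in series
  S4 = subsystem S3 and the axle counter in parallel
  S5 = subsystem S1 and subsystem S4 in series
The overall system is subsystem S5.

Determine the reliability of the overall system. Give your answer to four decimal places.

0.9598

R(balise encoder) = exp(−0.00082 × 250) = 0.814647
R(track circuit) = exp(−0.000065 × 250) = 0.983881
R(signal lamp driver) = exp(−0.00092 × 250) = 0.794534
R(point machine) = exp(−0.00086 × 250) = 0.806541
R(interlocking processor) = exp(−0.00035 × 250) = 0.916219
R(axle counter) = exp(−0.00075 × 250) = 0.829029
Parallel (balise encoder and track circuit): 1 − (1 − 0.814647)(1 − 0.983881) = 0.997012
Parallel (point machine and interlocking processor): 1 − (1 − 0.806541)(1 − 0.916219) = 0.983792
Series (signal lamp driver and [0.983792]): 0.794534 × 0.983792 = 0.781656
Parallel ([0.781656] and axle counter): 1 − (1 − 0.781656)(1 − 0.829029) = 0.962670
Series ([0.997012] and [0.962670]): 0.997012 × 0.962670 = 0.9598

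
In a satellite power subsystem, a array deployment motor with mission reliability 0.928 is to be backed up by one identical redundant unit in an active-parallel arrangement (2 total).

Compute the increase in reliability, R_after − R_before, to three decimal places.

R_before = 0.928
R_after = 1 − (1 − 0.928)^2 = 0.995
ΔR = 0.995 − 0.928 = 0.067

0.067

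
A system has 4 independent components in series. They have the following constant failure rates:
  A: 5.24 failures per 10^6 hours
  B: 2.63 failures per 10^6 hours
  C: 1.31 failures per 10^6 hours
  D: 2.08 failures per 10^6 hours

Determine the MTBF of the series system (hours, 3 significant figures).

Series of exponential components: λ_sys = Σ λ_i
λ_sys = 0.00000524 + 0.00000263 + 0.00000131 + 0.00000208 = 1.1260e-05 /h
MTBF = 1 / λ_sys = 88800 h

88800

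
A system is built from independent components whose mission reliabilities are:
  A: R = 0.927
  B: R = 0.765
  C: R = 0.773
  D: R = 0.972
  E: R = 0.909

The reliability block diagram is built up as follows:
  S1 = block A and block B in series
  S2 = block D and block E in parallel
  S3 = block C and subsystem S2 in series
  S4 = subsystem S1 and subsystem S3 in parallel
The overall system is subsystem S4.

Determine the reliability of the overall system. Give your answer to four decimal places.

Series (A and B): 0.927000 × 0.765000 = 0.709155
Parallel (D and E): 1 − (1 − 0.972000)(1 − 0.909000) = 0.997452
Series (C and [0.997452]): 0.773000 × 0.997452 = 0.771030
Parallel ([0.709155] and [0.771030]): 1 − (1 − 0.709155)(1 − 0.771030) = 0.9334

0.9334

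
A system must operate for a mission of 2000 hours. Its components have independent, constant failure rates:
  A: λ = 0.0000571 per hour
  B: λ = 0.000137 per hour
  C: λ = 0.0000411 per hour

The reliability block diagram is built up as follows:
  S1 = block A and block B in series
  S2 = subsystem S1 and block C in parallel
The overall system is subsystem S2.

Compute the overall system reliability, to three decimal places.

0.975

R(A) = exp(−0.0000571 × 2000) = 0.89208
R(B) = exp(−0.000137 × 2000) = 0.76033
R(C) = exp(−0.0000411 × 2000) = 0.92109
Series (A and B): 0.89208 × 0.76033 = 0.67828
Parallel ([0.67828] and C): 1 − (1 − 0.67828)(1 − 0.92109) = 0.975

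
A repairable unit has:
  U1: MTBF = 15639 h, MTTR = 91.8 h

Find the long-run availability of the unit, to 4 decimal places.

A(U1) = MTBF/(MTBF+MTTR) = 15639/(15639+91.8) = 0.9942

0.9942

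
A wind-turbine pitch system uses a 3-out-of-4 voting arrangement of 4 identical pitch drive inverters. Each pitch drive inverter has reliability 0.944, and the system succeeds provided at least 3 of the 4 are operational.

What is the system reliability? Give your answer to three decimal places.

R = Σ_{i=3}^{4} C(4,i) p^i (1−p)^{4−i} with p = 0.944
C(4,3)·0.944^3·0.056^1 = 0.18844
C(4,4)·0.944^4·0.056^0 = 0.79412
Sum = 0.983

0.983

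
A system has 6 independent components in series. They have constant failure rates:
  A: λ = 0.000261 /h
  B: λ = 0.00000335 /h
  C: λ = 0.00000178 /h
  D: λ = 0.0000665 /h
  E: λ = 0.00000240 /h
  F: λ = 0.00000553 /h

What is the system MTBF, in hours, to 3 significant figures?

2940

Series of exponential components: λ_sys = Σ λ_i
λ_sys = 0.000261 + 0.00000335 + 0.00000178 + 0.0000665 + 0.00000240 + 0.00000553 = 3.4056e-04 /h
MTBF = 1 / λ_sys = 2940 h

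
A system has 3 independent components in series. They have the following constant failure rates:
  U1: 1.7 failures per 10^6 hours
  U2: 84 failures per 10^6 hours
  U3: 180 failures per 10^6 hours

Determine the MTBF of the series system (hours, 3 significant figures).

Series of exponential components: λ_sys = Σ λ_i
λ_sys = 0.0000017 + 0.000084 + 0.00018 = 2.6570e-04 /h
MTBF = 1 / λ_sys = 3760 h

3760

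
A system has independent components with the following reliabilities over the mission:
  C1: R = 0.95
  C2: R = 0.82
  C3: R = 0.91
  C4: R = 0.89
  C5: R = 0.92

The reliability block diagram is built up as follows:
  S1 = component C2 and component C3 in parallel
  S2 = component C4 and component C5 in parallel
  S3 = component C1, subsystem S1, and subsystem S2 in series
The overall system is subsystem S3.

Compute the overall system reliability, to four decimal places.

Parallel (C2 and C3): 1 − (1 − 0.820000)(1 − 0.910000) = 0.983800
Parallel (C4 and C5): 1 − (1 − 0.890000)(1 − 0.920000) = 0.991200
Series (C1, [0.983800], and [0.991200]): 0.950000 × 0.983800 × 0.991200 = 0.9264

0.9264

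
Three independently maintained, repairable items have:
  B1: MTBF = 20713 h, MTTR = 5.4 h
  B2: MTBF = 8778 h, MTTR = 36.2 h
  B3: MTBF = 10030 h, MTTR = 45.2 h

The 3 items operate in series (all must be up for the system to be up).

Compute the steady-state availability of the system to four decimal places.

0.9912

A(B1) = MTBF/(MTBF+MTTR) = 20713/(20713+5.4) = 0.999739
A(B2) = MTBF/(MTBF+MTTR) = 8778/(8778+36.2) = 0.995893
A(B3) = MTBF/(MTBF+MTTR) = 10030/(10030+45.2) = 0.995514
Series availability: 0.999739 × 0.995893 × 0.995514 = 0.9912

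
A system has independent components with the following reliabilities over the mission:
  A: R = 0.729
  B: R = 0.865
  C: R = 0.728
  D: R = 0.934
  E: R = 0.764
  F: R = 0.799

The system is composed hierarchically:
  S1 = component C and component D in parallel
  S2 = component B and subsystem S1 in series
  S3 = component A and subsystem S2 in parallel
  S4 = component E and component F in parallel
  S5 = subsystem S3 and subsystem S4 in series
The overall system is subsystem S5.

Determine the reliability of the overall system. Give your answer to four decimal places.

Parallel (C and D): 1 − (1 − 0.728000)(1 − 0.934000) = 0.982048
Series (B and [0.982048]): 0.865000 × 0.982048 = 0.849472
Parallel (A and [0.849472]): 1 − (1 − 0.729000)(1 − 0.849472) = 0.959207
Parallel (E and F): 1 − (1 − 0.764000)(1 − 0.799000) = 0.952564
Series ([0.959207] and [0.952564]): 0.959207 × 0.952564 = 0.9137

0.9137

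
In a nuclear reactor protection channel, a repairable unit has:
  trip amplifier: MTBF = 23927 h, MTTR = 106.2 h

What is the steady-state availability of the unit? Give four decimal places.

A(trip amplifier) = MTBF/(MTBF+MTTR) = 23927/(23927+106.2) = 0.9956

0.9956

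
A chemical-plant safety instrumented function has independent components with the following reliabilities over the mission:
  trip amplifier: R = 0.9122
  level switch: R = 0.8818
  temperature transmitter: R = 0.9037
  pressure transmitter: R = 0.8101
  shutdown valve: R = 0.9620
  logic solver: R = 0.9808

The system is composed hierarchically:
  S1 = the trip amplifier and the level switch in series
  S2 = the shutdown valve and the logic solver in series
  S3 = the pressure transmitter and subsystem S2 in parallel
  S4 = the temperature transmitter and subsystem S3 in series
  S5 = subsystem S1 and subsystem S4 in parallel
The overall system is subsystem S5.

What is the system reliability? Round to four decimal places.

0.9793

Series (trip amplifier and level switch): 0.912200 × 0.881800 = 0.804378
Series (shutdown valve and logic solver): 0.962000 × 0.980800 = 0.943530
Parallel (pressure transmitter and [0.943530]): 1 − (1 − 0.810100)(1 − 0.943530) = 0.989276
Series (temperature transmitter and [0.989276]): 0.903700 × 0.989276 = 0.894009
Parallel ([0.804378] and [0.894009]): 1 − (1 − 0.804378)(1 − 0.894009) = 0.9793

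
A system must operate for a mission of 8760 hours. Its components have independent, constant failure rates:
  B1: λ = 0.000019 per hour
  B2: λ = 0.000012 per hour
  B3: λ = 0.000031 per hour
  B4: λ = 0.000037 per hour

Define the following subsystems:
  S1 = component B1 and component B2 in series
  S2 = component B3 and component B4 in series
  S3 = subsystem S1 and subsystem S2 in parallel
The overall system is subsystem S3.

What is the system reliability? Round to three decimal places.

R(B1) = exp(−0.000019 × 8760) = 0.84667
R(B2) = exp(−0.000012 × 8760) = 0.90022
R(B3) = exp(−0.000031 × 8760) = 0.76219
R(B4) = exp(−0.000037 × 8760) = 0.72316
Series (B1 and B2): 0.84667 × 0.90022 = 0.76219
Series (B3 and B4): 0.76219 × 0.72316 = 0.55119
Parallel ([0.76219] and [0.55119]): 1 − (1 − 0.76219)(1 − 0.55119) = 0.893

0.893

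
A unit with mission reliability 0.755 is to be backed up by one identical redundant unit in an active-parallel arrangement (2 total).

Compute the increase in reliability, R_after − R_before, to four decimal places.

0.1850

R_before = 0.755
R_after = 1 − (1 − 0.755)^2 = 0.9400
ΔR = 0.9400 − 0.755 = 0.1850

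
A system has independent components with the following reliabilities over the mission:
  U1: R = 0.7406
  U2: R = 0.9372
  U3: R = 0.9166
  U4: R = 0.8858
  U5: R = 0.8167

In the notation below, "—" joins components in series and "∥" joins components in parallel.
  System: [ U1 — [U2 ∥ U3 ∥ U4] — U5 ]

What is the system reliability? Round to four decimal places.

0.6045

Parallel (U2, U3, and U4): 1 − (1 − 0.937200)(1 − 0.916600)(1 − 0.885800) = 0.999402
Series (U1, [0.999402], and U5): 0.740600 × 0.999402 × 0.816700 = 0.6045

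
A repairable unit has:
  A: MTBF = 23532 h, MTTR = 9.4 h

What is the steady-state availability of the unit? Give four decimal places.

0.9996

A(A) = MTBF/(MTBF+MTTR) = 23532/(23532+9.4) = 0.9996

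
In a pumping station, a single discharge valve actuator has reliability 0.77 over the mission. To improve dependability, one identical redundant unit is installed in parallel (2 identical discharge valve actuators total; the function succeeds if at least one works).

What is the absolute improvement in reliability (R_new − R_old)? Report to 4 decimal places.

R_before = 0.77
R_after = 1 − (1 − 0.77)^2 = 0.9471
ΔR = 0.9471 − 0.77 = 0.1771

0.1771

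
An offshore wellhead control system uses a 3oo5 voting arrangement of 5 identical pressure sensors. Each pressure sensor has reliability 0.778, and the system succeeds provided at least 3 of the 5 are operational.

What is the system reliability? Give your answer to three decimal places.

R = Σ_{i=3}^{5} C(5,i) p^i (1−p)^{5−i} with p = 0.778
C(5,3)·0.778^3·0.222^2 = 0.23208
C(5,4)·0.778^4·0.222^1 = 0.40667
C(5,5)·0.778^5·0.222^0 = 0.28503
Sum = 0.924

0.924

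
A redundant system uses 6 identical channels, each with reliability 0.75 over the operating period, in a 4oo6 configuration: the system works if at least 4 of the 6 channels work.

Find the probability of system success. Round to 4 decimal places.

R = Σ_{i=4}^{6} C(6,i) p^i (1−p)^{6−i} with p = 0.75
C(6,4)·0.75^4·0.25^2 = 0.296631
C(6,5)·0.75^5·0.25^1 = 0.355957
C(6,6)·0.75^6·0.25^0 = 0.177979
Sum = 0.8306

0.8306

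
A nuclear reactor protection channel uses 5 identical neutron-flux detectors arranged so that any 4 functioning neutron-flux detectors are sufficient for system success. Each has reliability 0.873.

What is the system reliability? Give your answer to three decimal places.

0.876

R = Σ_{i=4}^{5} C(5,i) p^i (1−p)^{5−i} with p = 0.873
C(5,4)·0.873^4·0.127^1 = 0.36883
C(5,5)·0.873^5·0.127^0 = 0.50707
Sum = 0.876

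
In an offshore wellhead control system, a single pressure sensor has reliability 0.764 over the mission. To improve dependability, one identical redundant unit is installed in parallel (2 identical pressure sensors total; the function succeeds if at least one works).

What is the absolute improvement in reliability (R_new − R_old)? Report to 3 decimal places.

R_before = 0.764
R_after = 1 − (1 − 0.764)^2 = 0.944
ΔR = 0.944 − 0.764 = 0.180

0.180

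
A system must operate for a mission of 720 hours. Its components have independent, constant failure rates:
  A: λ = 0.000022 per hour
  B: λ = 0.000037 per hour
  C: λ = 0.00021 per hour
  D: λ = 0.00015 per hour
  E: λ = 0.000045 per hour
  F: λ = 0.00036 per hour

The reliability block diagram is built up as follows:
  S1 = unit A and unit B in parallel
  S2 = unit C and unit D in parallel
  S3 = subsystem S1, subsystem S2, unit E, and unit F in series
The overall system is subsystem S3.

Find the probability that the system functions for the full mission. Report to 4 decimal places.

R(A) = exp(−0.000022 × 720) = 0.984285
R(B) = exp(−0.000037 × 720) = 0.973712
R(C) = exp(−0.00021 × 720) = 0.859676
R(D) = exp(−0.00015 × 720) = 0.897628
R(E) = exp(−0.000045 × 720) = 0.968119
R(F) = exp(−0.00036 × 720) = 0.771669
Parallel (A and B): 1 − (1 − 0.984285)(1 − 0.973712) = 0.999587
Parallel (C and D): 1 − (1 − 0.859676)(1 − 0.897628) = 0.985635
Series ([0.999587], [0.985635], E, and F): 0.999587 × 0.985635 × 0.968119 × 0.771669 = 0.7360

0.7360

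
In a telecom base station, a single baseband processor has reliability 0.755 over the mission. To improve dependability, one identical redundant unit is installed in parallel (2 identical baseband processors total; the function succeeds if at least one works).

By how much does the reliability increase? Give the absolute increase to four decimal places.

R_before = 0.755
R_after = 1 − (1 − 0.755)^2 = 0.9400
ΔR = 0.9400 − 0.755 = 0.1850

0.1850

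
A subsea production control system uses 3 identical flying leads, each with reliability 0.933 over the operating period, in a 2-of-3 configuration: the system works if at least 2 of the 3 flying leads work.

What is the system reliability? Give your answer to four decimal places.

0.9871

R = Σ_{i=2}^{3} C(3,i) p^i (1−p)^{3−i} with p = 0.933
C(3,2)·0.933^2·0.067^1 = 0.174968
C(3,3)·0.933^3·0.067^0 = 0.812166
Sum = 0.9871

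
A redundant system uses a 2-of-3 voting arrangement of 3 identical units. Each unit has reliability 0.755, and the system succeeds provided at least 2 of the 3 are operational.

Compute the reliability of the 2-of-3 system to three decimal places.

0.849

R = Σ_{i=2}^{3} C(3,i) p^i (1−p)^{3−i} with p = 0.755
C(3,2)·0.755^2·0.245^1 = 0.41897
C(3,3)·0.755^3·0.245^0 = 0.43037
Sum = 0.849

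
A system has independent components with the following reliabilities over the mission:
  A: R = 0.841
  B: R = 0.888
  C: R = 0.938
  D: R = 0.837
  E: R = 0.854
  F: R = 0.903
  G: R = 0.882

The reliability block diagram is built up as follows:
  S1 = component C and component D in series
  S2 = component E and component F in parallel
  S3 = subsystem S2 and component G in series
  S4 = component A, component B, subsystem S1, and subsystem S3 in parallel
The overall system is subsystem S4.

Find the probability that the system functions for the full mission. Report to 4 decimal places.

0.9995

Series (C and D): 0.938000 × 0.837000 = 0.785106
Parallel (E and F): 1 − (1 − 0.854000)(1 − 0.903000) = 0.985838
Series ([0.985838] and G): 0.985838 × 0.882000 = 0.869509
Parallel (A, B, [0.785106], and [0.869509]): 1 − (1 − 0.841000)(1 − 0.888000)(1 − 0.785106)(1 − 0.869509) = 0.9995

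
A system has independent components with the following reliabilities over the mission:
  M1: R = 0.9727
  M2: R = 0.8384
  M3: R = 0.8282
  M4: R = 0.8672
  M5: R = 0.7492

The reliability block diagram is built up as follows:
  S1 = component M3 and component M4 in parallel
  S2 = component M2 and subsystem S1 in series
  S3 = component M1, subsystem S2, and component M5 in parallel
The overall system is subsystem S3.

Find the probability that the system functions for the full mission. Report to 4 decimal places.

0.9988

Parallel (M3 and M4): 1 − (1 − 0.828200)(1 − 0.867200) = 0.977185
Series (M2 and [0.977185]): 0.838400 × 0.977185 = 0.819272
Parallel (M1, [0.819272], and M5): 1 − (1 − 0.972700)(1 − 0.819272)(1 − 0.749200) = 0.9988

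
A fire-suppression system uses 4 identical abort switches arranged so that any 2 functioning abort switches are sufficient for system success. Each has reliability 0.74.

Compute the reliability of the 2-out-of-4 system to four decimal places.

0.9434

R = Σ_{i=2}^{4} C(4,i) p^i (1−p)^{4−i} with p = 0.74
C(4,2)·0.74^2·0.26^2 = 0.222107
C(4,3)·0.74^3·0.26^1 = 0.421433
C(4,4)·0.74^4·0.26^0 = 0.299866
Sum = 0.9434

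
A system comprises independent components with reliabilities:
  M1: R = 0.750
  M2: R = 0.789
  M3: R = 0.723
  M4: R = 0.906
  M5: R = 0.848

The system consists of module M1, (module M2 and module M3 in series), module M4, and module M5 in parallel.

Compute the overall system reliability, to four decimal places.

0.9985

Series (M2 and M3): 0.789000 × 0.723000 = 0.570447
Parallel (M1, [0.570447], M4, and M5): 1 − (1 − 0.750000)(1 − 0.570447)(1 − 0.906000)(1 − 0.848000) = 0.9985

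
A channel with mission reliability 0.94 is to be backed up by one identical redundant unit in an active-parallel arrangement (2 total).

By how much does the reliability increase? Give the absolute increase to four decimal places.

R_before = 0.94
R_after = 1 − (1 − 0.94)^2 = 0.9964
ΔR = 0.9964 − 0.94 = 0.0564

0.0564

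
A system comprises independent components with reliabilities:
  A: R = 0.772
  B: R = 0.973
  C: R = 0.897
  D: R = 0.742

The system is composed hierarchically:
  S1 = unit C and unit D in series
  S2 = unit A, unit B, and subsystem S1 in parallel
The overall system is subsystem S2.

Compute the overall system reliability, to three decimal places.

0.998

Series (C and D): 0.89700 × 0.74200 = 0.66557
Parallel (A, B, and [0.66557]): 1 − (1 − 0.77200)(1 − 0.97300)(1 − 0.66557) = 0.998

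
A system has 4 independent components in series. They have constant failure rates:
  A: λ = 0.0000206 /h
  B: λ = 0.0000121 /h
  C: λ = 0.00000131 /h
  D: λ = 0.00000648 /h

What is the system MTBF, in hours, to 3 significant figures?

Series of exponential components: λ_sys = Σ λ_i
λ_sys = 0.0000206 + 0.0000121 + 0.00000131 + 0.00000648 = 4.0490e-05 /h
MTBF = 1 / λ_sys = 24700 h

24700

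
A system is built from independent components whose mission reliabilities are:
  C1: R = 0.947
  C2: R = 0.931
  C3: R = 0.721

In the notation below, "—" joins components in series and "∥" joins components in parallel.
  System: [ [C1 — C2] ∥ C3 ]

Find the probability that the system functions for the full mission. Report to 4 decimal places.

0.9670

Series (C1 and C2): 0.947000 × 0.931000 = 0.881657
Parallel ([0.881657] and C3): 1 − (1 − 0.881657)(1 − 0.721000) = 0.9670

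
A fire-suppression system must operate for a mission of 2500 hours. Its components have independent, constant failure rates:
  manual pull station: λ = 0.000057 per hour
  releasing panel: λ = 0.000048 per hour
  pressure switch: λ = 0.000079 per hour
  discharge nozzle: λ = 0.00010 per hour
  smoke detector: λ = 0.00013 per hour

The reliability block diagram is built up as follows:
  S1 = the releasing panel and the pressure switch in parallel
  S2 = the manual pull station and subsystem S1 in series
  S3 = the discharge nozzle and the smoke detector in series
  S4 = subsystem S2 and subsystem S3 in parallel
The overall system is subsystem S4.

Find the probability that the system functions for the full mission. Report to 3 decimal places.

R(manual pull station) = exp(−0.000057 × 2500) = 0.86719
R(releasing panel) = exp(−0.000048 × 2500) = 0.88692
R(pressure switch) = exp(−0.000079 × 2500) = 0.82078
R(discharge nozzle) = exp(−0.00010 × 2500) = 0.77880
R(smoke detector) = exp(−0.00013 × 2500) = 0.72253
Parallel (releasing panel and pressure switch): 1 − (1 − 0.88692)(1 − 0.82078) = 0.97973
Series (manual pull station and [0.97973]): 0.86719 × 0.97973 = 0.84961
Series (discharge nozzle and smoke detector): 0.77880 × 0.72253 = 0.56271
Parallel ([0.84961] and [0.56271]): 1 − (1 − 0.84961)(1 − 0.56271) = 0.934

0.934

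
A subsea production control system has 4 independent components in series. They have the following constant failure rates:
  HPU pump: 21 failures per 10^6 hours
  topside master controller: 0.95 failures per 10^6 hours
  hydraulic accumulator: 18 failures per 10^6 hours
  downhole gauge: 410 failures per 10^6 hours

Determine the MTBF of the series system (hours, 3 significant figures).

Series of exponential components: λ_sys = Σ λ_i
λ_sys = 0.000021 + 0.00000095 + 0.000018 + 0.00041 = 4.4995e-04 /h
MTBF = 1 / λ_sys = 2220 h

2220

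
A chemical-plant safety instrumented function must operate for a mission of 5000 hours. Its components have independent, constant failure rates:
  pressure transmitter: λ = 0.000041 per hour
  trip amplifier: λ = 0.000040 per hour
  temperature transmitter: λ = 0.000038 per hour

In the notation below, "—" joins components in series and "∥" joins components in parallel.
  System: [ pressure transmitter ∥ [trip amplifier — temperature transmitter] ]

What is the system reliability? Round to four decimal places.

0.9401

R(pressure transmitter) = exp(−0.000041 × 5000) = 0.814647
R(trip amplifier) = exp(−0.000040 × 5000) = 0.818731
R(temperature transmitter) = exp(−0.000038 × 5000) = 0.826959
Series (trip amplifier and temperature transmitter): 0.818731 × 0.826959 = 0.677057
Parallel (pressure transmitter and [0.677057]): 1 − (1 − 0.814647)(1 − 0.677057) = 0.9401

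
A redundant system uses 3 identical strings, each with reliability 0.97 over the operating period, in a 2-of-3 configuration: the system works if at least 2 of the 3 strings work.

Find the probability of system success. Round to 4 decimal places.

R = Σ_{i=2}^{3} C(3,i) p^i (1−p)^{3−i} with p = 0.97
C(3,2)·0.97^2·0.03^1 = 0.084681
C(3,3)·0.97^3·0.03^0 = 0.912673
Sum = 0.9974

0.9974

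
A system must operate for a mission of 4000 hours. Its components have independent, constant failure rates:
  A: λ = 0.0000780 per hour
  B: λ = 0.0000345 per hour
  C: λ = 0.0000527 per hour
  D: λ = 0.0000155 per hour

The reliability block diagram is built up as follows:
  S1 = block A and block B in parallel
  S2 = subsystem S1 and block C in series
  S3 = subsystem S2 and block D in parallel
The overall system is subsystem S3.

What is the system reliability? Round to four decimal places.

R(A) = exp(−0.0000780 × 4000) = 0.731982
R(B) = exp(−0.0000345 × 4000) = 0.871099
R(C) = exp(−0.0000527 × 4000) = 0.809936
R(D) = exp(−0.0000155 × 4000) = 0.939883
Parallel (A and B): 1 − (1 − 0.731982)(1 − 0.871099) = 0.965452
Series ([0.965452] and C): 0.965452 × 0.809936 = 0.781954
Parallel ([0.781954] and D): 1 − (1 − 0.781954)(1 − 0.939883) = 0.9869

0.9869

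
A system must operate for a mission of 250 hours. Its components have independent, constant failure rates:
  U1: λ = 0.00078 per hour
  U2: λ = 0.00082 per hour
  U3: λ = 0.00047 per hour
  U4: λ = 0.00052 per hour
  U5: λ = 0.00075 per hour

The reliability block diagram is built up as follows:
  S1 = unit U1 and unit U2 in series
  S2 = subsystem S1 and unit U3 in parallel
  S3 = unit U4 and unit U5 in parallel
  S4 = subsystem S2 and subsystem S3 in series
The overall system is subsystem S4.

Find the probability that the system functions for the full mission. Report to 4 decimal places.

R(U1) = exp(−0.00078 × 250) = 0.822835
R(U2) = exp(−0.00082 × 250) = 0.814647
R(U3) = exp(−0.00047 × 250) = 0.889141
R(U4) = exp(−0.00052 × 250) = 0.878095
R(U5) = exp(−0.00075 × 250) = 0.829029
Series (U1 and U2): 0.822835 × 0.814647 = 0.670320
Parallel ([0.670320] and U3): 1 − (1 − 0.670320)(1 − 0.889141) = 0.963452
Parallel (U4 and U5): 1 − (1 − 0.878095)(1 − 0.829029) = 0.979158
Series ([0.963452] and [0.979158]): 0.963452 × 0.979158 = 0.9434

0.9434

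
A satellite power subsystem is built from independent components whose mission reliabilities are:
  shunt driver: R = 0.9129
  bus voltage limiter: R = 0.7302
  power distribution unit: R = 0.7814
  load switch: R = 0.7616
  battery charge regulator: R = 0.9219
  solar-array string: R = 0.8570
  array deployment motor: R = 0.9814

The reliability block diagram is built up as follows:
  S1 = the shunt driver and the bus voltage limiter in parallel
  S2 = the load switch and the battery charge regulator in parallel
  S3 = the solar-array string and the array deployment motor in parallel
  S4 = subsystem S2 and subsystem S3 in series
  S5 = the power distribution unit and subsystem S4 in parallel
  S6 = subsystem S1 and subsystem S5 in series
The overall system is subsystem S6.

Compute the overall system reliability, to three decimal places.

Parallel (shunt driver and bus voltage limiter): 1 − (1 − 0.91290)(1 − 0.73020) = 0.97650
Parallel (load switch and battery charge regulator): 1 − (1 − 0.76160)(1 − 0.92190) = 0.98138
Parallel (solar-array string and array deployment motor): 1 − (1 − 0.85700)(1 − 0.98140) = 0.99734
Series ([0.98138] and [0.99734]): 0.98138 × 0.99734 = 0.97877
Parallel (power distribution unit and [0.97877]): 1 − (1 − 0.78140)(1 − 0.97877) = 0.99536
Series ([0.97650] and [0.99536]): 0.97650 × 0.99536 = 0.972

0.972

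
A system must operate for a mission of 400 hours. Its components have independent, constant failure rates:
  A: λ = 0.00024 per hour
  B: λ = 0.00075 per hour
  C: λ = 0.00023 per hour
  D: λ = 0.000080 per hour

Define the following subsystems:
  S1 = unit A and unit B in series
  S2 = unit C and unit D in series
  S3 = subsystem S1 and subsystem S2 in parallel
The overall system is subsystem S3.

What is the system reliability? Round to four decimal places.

0.9619

R(A) = exp(−0.00024 × 400) = 0.908464
R(B) = exp(−0.00075 × 400) = 0.740818
R(C) = exp(−0.00023 × 400) = 0.912105
R(D) = exp(−0.000080 × 400) = 0.968507
Series (A and B): 0.908464 × 0.740818 = 0.673006
Series (C and D): 0.912105 × 0.968507 = 0.883380
Parallel ([0.673006] and [0.883380]): 1 − (1 − 0.673006)(1 − 0.883380) = 0.9619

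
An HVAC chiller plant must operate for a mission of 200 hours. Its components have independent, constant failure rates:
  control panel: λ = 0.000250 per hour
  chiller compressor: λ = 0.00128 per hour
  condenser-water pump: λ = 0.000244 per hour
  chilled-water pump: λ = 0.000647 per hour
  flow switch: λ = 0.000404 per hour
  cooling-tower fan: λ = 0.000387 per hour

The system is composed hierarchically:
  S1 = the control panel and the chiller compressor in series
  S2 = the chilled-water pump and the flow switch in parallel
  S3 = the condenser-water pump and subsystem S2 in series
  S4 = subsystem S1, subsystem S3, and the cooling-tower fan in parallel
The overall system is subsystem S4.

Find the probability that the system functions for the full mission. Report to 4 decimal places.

0.9989

R(control panel) = exp(−0.000250 × 200) = 0.951229
R(chiller compressor) = exp(−0.00128 × 200) = 0.774142
R(condenser-water pump) = exp(−0.000244 × 200) = 0.952372
R(chilled-water pump) = exp(−0.000647 × 200) = 0.878622
R(flow switch) = exp(−0.000404 × 200) = 0.922378
R(cooling-tower fan) = exp(−0.000387 × 200) = 0.925520
Series (control panel and chiller compressor): 0.951229 × 0.774142 = 0.736386
Parallel (chilled-water pump and flow switch): 1 − (1 − 0.878622)(1 − 0.922378) = 0.990578
Series (condenser-water pump and [0.990578]): 0.952372 × 0.990578 = 0.943399
Parallel ([0.736386], [0.943399], and cooling-tower fan): 1 − (1 − 0.736386)(1 − 0.943399)(1 − 0.925520) = 0.9989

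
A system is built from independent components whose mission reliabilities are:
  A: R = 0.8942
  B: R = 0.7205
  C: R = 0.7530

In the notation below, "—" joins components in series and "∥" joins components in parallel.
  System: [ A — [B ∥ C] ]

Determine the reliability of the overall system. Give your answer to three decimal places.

Parallel (B and C): 1 − (1 − 0.72050)(1 − 0.75300) = 0.93096
Series (A and [0.93096]): 0.89420 × 0.93096 = 0.832

0.832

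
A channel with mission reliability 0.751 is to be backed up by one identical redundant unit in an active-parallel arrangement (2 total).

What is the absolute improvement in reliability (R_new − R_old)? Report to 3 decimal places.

R_before = 0.751
R_after = 1 − (1 − 0.751)^2 = 0.938
ΔR = 0.938 − 0.751 = 0.187

0.187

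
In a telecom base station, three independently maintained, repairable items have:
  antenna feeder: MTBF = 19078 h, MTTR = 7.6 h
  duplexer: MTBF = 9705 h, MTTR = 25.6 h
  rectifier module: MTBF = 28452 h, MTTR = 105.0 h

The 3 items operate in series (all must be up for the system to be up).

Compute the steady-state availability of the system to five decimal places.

0.99331

A(antenna feeder) = MTBF/(MTBF+MTTR) = 19078/(19078+7.6) = 0.999602
A(duplexer) = MTBF/(MTBF+MTTR) = 9705/(9705+25.6) = 0.997369
A(rectifier module) = MTBF/(MTBF+MTTR) = 28452/(28452+105.0) = 0.996323
Series availability: 0.999602 × 0.997369 × 0.996323 = 0.99331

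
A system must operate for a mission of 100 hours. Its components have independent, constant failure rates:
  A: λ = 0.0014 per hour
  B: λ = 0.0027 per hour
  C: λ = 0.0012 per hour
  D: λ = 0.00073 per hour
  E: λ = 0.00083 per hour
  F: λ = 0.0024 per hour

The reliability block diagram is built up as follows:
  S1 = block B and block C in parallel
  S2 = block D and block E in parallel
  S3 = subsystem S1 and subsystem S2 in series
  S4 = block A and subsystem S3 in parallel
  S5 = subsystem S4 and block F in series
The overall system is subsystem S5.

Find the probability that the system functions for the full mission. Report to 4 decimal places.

R(A) = exp(−0.0014 × 100) = 0.869358
R(B) = exp(−0.0027 × 100) = 0.763379
R(C) = exp(−0.0012 × 100) = 0.886920
R(D) = exp(−0.00073 × 100) = 0.929601
R(E) = exp(−0.00083 × 100) = 0.920351
R(F) = exp(−0.0024 × 100) = 0.786628
Parallel (B and C): 1 − (1 − 0.763379)(1 − 0.886920) = 0.973243
Parallel (D and E): 1 − (1 − 0.929601)(1 − 0.920351) = 0.994393
Series ([0.973243] and [0.994393]): 0.973243 × 0.994393 = 0.967786
Parallel (A and [0.967786]): 1 − (1 − 0.869358)(1 − 0.967786) = 0.995791
Series ([0.995791] and F): 0.995791 × 0.786628 = 0.7833

0.7833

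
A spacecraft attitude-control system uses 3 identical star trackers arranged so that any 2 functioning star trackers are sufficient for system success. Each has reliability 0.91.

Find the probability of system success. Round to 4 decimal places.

R = Σ_{i=2}^{3} C(3,i) p^i (1−p)^{3−i} with p = 0.91
C(3,2)·0.91^2·0.09^1 = 0.223587
C(3,3)·0.91^3·0.09^0 = 0.753571
Sum = 0.9772

0.9772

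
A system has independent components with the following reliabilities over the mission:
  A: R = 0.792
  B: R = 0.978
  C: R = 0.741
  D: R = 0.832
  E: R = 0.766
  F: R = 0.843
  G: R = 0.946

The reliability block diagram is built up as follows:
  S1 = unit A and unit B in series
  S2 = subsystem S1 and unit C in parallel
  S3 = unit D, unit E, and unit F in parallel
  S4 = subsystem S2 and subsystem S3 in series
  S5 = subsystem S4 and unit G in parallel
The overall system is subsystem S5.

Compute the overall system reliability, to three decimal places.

0.997

Series (A and B): 0.79200 × 0.97800 = 0.77458
Parallel ([0.77458] and C): 1 − (1 − 0.77458)(1 − 0.74100) = 0.94162
Parallel (D, E, and F): 1 − (1 − 0.83200)(1 − 0.76600)(1 − 0.84300) = 0.99383
Series ([0.94162] and [0.99383]): 0.94162 × 0.99383 = 0.93581
Parallel ([0.93581] and G): 1 − (1 − 0.93581)(1 − 0.94600) = 0.997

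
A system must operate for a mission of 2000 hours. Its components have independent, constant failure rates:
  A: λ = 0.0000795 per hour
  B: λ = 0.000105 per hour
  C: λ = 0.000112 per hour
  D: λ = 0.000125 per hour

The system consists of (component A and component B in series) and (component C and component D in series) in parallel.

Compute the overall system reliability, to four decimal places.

0.8835

R(A) = exp(−0.0000795 × 2000) = 0.852996
R(B) = exp(−0.000105 × 2000) = 0.810584
R(C) = exp(−0.000112 × 2000) = 0.799315
R(D) = exp(−0.000125 × 2000) = 0.778801
Series (A and B): 0.852996 × 0.810584 = 0.691425
Series (C and D): 0.799315 × 0.778801 = 0.622507
Parallel ([0.691425] and [0.622507]): 1 − (1 − 0.691425)(1 − 0.622507) = 0.8835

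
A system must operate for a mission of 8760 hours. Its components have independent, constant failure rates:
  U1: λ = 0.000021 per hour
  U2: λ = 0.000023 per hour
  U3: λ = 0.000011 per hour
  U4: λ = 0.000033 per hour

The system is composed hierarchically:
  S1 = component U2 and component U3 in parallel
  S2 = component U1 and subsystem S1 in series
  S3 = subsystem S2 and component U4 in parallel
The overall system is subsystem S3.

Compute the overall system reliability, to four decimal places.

R(U1) = exp(−0.000021 × 8760) = 0.831969
R(U2) = exp(−0.000023 × 8760) = 0.817520
R(U3) = exp(−0.000011 × 8760) = 0.908137
R(U4) = exp(−0.000033 × 8760) = 0.748952
Parallel (U2 and U3): 1 − (1 − 0.817520)(1 − 0.908137) = 0.983237
Series (U1 and [0.983237]): 0.831969 × 0.983237 = 0.818023
Parallel ([0.818023] and U4): 1 − (1 − 0.818023)(1 − 0.748952) = 0.9543

0.9543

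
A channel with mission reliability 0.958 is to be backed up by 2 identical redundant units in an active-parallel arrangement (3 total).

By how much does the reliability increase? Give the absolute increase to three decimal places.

0.042

R_before = 0.958
R_after = 1 − (1 − 0.958)^3 = 1.000
ΔR = 1.000 − 0.958 = 0.042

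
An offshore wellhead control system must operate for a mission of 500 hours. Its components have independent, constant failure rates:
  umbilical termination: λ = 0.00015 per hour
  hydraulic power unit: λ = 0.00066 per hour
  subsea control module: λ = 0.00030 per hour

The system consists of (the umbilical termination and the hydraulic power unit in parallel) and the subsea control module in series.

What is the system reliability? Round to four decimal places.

R(umbilical termination) = exp(−0.00015 × 500) = 0.927743
R(hydraulic power unit) = exp(−0.00066 × 500) = 0.718924
R(subsea control module) = exp(−0.00030 × 500) = 0.860708
Parallel (umbilical termination and hydraulic power unit): 1 − (1 − 0.927743)(1 − 0.718924) = 0.979690
Series ([0.979690] and subsea control module): 0.979690 × 0.860708 = 0.8432

0.8432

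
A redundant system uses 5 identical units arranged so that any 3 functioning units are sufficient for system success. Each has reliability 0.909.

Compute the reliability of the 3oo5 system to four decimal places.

R = Σ_{i=3}^{5} C(5,i) p^i (1−p)^{5−i} with p = 0.909
C(5,3)·0.909^3·0.091^2 = 0.062198
C(5,4)·0.909^4·0.091^1 = 0.310647
C(5,5)·0.909^5·0.091^0 = 0.620611
Sum = 0.9935

0.9935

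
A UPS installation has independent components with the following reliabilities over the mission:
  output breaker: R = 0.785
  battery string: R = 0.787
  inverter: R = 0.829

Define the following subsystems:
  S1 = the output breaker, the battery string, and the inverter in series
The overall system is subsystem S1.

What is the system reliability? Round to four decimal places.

Series (output breaker, battery string, and inverter): 0.785000 × 0.787000 × 0.829000 = 0.5122

0.5122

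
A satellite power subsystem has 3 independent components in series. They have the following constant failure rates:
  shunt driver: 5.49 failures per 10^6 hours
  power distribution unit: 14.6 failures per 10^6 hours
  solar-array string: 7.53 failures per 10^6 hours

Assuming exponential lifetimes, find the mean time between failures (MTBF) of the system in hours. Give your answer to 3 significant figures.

36200

Series of exponential components: λ_sys = Σ λ_i
λ_sys = 0.00000549 + 0.0000146 + 0.00000753 = 2.7620e-05 /h
MTBF = 1 / λ_sys = 36200 h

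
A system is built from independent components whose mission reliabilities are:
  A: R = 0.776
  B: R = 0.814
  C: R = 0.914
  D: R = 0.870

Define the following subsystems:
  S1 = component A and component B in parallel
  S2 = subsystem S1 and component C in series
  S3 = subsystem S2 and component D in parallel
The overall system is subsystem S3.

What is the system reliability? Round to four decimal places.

Parallel (A and B): 1 − (1 − 0.776000)(1 − 0.814000) = 0.958336
Series ([0.958336] and C): 0.958336 × 0.914000 = 0.875919
Parallel ([0.875919] and D): 1 − (1 − 0.875919)(1 − 0.870000) = 0.9839

0.9839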